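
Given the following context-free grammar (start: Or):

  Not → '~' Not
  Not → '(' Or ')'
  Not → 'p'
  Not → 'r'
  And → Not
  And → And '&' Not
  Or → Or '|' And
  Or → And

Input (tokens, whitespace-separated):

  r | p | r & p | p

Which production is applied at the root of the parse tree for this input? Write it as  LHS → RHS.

[Or [Or [Or [Or [And [Not r]]] | [And [Not p]]] | [And [And [Not r]] & [Not p]]] | [And [Not p]]]

Or → Or '|' And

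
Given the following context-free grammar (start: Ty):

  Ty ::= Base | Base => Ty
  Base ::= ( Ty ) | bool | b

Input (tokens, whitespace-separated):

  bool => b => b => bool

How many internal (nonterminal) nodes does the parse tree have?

[Ty [Base bool] => [Ty [Base b] => [Ty [Base b] => [Ty [Base bool]]]]]

8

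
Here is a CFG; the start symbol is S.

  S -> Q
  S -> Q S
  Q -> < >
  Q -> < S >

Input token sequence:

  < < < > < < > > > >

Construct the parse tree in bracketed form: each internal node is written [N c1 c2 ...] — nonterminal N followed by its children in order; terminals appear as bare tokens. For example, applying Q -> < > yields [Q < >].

S
Q
< S >
< Q >
< < S > >
< < Q S > >
< < < > S > >
< < < > Q > >
< < < > < S > > >
< < < > < Q > > >
< < < > < < > > > >

[S [Q < [S [Q < [S [Q < >] [S [Q < [S [Q < >]] >]]] >]] >]]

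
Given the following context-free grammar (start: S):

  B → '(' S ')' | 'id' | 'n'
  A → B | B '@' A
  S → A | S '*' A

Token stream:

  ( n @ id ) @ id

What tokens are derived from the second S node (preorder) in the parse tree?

[S [A [B ( [S [A [B n] @ [A [B id]]]] )] @ [A [B id]]]]

n @ id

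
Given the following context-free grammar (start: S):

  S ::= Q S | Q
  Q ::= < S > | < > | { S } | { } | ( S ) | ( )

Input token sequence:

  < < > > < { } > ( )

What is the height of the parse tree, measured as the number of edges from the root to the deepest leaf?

5

[S [Q < [S [Q < >]] >] [S [Q < [S [Q { }]] >] [S [Q ( )]]]]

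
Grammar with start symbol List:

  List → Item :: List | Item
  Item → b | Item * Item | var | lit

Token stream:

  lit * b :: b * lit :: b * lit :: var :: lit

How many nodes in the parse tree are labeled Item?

11

[List [Item [Item lit] * [Item b]] :: [List [Item [Item b] * [Item lit]] :: [List [Item [Item b] * [Item lit]] :: [List [Item var] :: [List [Item lit]]]]]]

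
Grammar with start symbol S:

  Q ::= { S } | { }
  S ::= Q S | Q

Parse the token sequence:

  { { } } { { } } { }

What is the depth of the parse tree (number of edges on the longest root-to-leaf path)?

5

[S [Q { [S [Q { }]] }] [S [Q { [S [Q { }]] }] [S [Q { }]]]]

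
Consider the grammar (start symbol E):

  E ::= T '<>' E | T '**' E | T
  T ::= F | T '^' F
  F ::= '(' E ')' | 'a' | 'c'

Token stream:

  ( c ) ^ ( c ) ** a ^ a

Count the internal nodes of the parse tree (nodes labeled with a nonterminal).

16

[E [T [T [F ( [E [T [F c]]] )]] ^ [F ( [E [T [F c]]] )]] ** [E [T [T [F a]] ^ [F a]]]]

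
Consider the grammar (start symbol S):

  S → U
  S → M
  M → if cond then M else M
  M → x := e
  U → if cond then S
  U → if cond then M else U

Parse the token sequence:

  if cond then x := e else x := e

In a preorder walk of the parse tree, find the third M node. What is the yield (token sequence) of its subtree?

[S [M if cond then [M x := e] else [M x := e]]]

x := e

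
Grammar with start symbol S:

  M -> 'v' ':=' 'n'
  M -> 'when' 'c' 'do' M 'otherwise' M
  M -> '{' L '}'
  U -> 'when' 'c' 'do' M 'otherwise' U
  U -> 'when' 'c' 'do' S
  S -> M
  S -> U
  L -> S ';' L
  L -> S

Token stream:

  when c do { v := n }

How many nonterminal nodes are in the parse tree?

[S [U when c do [S [M { [L [S [M v := n]]] }]]]]

7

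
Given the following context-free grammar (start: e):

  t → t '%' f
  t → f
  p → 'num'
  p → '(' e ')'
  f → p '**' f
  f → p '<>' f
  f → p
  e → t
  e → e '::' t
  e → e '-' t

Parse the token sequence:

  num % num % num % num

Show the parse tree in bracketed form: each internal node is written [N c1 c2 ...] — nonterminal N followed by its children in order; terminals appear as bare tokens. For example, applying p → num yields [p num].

[e [t [t [t [t [f [p num]]] % [f [p num]]] % [f [p num]]] % [f [p num]]]]

e
t
t % f
t % f % f
t % f % f % f
f % f % f % f
p % f % f % f
num % f % f % f
num % p % f % f
num % num % f % f
num % num % p % f
num % num % num % f
num % num % num % p
num % num % num % num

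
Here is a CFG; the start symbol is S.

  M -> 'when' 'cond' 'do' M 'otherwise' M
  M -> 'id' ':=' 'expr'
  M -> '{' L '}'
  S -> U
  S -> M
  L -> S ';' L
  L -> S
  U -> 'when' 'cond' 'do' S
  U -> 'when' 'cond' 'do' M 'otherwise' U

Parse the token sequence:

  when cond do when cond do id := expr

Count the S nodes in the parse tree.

3

[S [U when cond do [S [U when cond do [S [M id := expr]]]]]]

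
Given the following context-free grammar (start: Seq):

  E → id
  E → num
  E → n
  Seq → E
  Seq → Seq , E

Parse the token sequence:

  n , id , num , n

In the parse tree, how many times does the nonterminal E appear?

[Seq [Seq [Seq [Seq [E n]] , [E id]] , [E num]] , [E n]]

4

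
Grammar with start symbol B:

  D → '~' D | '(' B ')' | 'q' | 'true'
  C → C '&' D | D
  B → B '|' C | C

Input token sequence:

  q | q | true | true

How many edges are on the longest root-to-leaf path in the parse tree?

[B [B [B [B [C [D q]]] | [C [D q]]] | [C [D true]]] | [C [D true]]]

6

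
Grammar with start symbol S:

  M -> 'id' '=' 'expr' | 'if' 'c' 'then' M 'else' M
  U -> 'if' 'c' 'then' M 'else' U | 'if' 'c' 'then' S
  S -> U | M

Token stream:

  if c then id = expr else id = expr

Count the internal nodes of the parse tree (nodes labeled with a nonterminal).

[S [M if c then [M id = expr] else [M id = expr]]]

4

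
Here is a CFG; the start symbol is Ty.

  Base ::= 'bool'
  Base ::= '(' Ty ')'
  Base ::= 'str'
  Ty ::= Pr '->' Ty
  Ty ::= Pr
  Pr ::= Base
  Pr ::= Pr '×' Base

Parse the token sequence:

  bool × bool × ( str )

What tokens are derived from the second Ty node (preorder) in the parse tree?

[Ty [Pr [Pr [Pr [Base bool]] × [Base bool]] × [Base ( [Ty [Pr [Base str]]] )]]]

str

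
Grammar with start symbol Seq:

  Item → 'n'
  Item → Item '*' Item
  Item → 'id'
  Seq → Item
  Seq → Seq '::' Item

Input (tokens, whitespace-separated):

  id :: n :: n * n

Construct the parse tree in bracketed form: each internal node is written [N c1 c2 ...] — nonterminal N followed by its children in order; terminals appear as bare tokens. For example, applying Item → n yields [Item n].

Seq
Seq :: Item
Seq :: Item :: Item
Item :: Item :: Item
id :: Item :: Item
id :: n :: Item
id :: n :: Item * Item
id :: n :: n * Item
id :: n :: n * n

[Seq [Seq [Seq [Item id]] :: [Item n]] :: [Item [Item n] * [Item n]]]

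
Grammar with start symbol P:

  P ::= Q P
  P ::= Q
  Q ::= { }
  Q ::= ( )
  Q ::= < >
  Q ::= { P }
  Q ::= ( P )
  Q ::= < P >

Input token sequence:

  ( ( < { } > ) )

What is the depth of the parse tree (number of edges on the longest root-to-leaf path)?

[P [Q ( [P [Q ( [P [Q < [P [Q { }]] >]] )]] )]]

8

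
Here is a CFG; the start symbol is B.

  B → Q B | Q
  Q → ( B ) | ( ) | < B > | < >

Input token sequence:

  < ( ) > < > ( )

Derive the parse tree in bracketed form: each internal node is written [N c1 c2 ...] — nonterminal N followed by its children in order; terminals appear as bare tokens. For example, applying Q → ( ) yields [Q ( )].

B
Q B
< B > B
< Q > B
< ( ) > B
< ( ) > Q B
< ( ) > < > B
< ( ) > < > Q
< ( ) > < > ( )

[B [Q < [B [Q ( )]] >] [B [Q < >] [B [Q ( )]]]]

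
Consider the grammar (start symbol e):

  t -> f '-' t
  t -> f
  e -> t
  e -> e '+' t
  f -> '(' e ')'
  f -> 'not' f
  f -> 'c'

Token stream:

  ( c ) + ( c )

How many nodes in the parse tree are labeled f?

4

[e [e [t [f ( [e [t [f c]]] )]]] + [t [f ( [e [t [f c]]] )]]]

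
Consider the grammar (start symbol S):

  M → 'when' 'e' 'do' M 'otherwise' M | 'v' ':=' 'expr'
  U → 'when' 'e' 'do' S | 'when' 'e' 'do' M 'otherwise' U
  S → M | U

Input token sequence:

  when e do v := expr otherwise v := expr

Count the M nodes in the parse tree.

3

[S [M when e do [M v := expr] otherwise [M v := expr]]]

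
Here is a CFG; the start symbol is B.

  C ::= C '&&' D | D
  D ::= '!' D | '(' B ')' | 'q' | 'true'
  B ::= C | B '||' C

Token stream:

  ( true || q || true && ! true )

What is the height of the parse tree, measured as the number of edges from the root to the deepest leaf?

[B [C [D ( [B [B [B [C [D true]]] || [C [D q]]] || [C [C [D true]] && [D ! [D true]]]] )]]]

8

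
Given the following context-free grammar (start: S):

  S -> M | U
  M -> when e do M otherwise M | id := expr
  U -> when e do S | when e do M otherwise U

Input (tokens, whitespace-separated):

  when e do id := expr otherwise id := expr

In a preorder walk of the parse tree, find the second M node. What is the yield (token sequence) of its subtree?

[S [M when e do [M id := expr] otherwise [M id := expr]]]

id := expr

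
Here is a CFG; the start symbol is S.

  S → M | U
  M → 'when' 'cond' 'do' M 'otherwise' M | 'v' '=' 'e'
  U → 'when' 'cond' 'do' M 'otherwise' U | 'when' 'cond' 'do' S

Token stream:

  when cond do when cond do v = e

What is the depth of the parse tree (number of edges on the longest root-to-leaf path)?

6

[S [U when cond do [S [U when cond do [S [M v = e]]]]]]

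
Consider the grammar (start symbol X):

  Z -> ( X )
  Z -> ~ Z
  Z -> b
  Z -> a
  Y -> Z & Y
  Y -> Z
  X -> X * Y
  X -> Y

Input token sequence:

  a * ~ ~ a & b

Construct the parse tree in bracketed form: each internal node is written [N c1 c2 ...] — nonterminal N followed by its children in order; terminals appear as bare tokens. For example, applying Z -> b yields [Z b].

X
X * Y
Y * Y
Z * Y
a * Y
a * Z & Y
a * ~ Z & Y
a * ~ ~ Z & Y
a * ~ ~ a & Y
a * ~ ~ a & Z
a * ~ ~ a & b

[X [X [Y [Z a]]] * [Y [Z ~ [Z ~ [Z a]]] & [Y [Z b]]]]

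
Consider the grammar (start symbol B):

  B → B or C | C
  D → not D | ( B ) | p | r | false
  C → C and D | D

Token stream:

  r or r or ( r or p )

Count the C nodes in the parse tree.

5

[B [B [B [C [D r]]] or [C [D r]]] or [C [D ( [B [B [C [D r]]] or [C [D p]]] )]]]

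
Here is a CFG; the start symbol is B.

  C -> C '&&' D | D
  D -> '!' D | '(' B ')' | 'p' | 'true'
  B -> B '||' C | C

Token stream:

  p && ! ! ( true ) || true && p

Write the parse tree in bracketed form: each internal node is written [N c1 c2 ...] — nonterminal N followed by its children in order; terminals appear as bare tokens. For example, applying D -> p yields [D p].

B
B || C
C || C
C && D || C
D && D || C
p && D || C
p && ! D || C
p && ! ! D || C
p && ! ! ( B ) || C
p && ! ! ( C ) || C
p && ! ! ( D ) || C
p && ! ! ( true ) || C
p && ! ! ( true ) || C && D
p && ! ! ( true ) || D && D
p && ! ! ( true ) || true && D
p && ! ! ( true ) || true && p

[B [B [C [C [D p]] && [D ! [D ! [D ( [B [C [D true]]] )]]]]] || [C [C [D true]] && [D p]]]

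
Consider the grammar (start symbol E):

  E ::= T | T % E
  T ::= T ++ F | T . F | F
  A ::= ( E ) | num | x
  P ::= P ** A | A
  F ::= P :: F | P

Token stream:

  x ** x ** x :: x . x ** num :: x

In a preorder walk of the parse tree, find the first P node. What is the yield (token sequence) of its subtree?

[E [T [T [F [P [P [P [A x]] ** [A x]] ** [A x]] :: [F [P [A x]]]]] . [F [P [P [A x]] ** [A num]] :: [F [P [A x]]]]]]

x ** x ** x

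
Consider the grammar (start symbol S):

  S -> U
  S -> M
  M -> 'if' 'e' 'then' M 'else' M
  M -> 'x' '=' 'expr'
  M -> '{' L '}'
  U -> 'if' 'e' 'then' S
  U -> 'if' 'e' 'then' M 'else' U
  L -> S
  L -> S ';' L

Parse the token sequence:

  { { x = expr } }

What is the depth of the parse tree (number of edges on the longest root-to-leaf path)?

[S [M { [L [S [M { [L [S [M x = expr]]] }]]] }]]

8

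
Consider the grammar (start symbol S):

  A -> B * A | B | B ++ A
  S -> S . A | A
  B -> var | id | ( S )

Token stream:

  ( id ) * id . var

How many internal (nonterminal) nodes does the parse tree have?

[S [S [A [B ( [S [A [B id]]] )] * [A [B id]]]] . [A [B var]]]

11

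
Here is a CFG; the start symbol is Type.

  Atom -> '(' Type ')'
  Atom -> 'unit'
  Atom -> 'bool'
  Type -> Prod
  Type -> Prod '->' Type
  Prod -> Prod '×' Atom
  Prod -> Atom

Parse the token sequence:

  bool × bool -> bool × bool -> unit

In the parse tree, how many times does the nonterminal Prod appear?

5

[Type [Prod [Prod [Atom bool]] × [Atom bool]] -> [Type [Prod [Prod [Atom bool]] × [Atom bool]] -> [Type [Prod [Atom unit]]]]]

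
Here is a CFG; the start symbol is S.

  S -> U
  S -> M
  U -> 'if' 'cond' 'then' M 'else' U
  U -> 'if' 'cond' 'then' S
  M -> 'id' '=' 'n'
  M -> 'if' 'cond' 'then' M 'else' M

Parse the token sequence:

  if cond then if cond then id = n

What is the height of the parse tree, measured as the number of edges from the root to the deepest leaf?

[S [U if cond then [S [U if cond then [S [M id = n]]]]]]

6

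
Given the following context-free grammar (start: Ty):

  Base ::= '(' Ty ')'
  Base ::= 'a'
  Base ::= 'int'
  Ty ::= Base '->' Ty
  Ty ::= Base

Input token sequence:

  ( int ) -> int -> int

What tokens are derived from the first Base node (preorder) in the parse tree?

( int )

[Ty [Base ( [Ty [Base int]] )] -> [Ty [Base int] -> [Ty [Base int]]]]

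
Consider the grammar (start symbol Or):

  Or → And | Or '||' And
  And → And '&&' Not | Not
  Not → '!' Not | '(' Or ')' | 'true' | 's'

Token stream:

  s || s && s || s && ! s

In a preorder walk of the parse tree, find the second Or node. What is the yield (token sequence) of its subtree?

s || s && s

[Or [Or [Or [And [Not s]]] || [And [And [Not s]] && [Not s]]] || [And [And [Not s]] && [Not ! [Not s]]]]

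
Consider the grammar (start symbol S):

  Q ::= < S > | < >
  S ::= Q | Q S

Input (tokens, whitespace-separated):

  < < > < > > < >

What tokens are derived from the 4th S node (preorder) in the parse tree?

< >

[S [Q < [S [Q < >] [S [Q < >]]] >] [S [Q < >]]]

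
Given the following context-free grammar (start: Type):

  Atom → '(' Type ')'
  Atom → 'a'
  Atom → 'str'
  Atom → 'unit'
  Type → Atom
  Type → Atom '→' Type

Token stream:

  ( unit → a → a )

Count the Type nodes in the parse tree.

[Type [Atom ( [Type [Atom unit] → [Type [Atom a] → [Type [Atom a]]]] )]]

4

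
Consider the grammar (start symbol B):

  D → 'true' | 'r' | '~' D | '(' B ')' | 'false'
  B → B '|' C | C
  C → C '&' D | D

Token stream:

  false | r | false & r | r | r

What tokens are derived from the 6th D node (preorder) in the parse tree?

r

[B [B [B [B [B [C [D false]]] | [C [D r]]] | [C [C [D false]] & [D r]]] | [C [D r]]] | [C [D r]]]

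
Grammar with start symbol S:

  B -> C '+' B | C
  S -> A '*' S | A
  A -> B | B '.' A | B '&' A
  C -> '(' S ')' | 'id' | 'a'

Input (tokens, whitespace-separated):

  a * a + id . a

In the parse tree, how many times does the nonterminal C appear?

[S [A [B [C a]]] * [S [A [B [C a] + [B [C id]]] . [A [B [C a]]]]]]

4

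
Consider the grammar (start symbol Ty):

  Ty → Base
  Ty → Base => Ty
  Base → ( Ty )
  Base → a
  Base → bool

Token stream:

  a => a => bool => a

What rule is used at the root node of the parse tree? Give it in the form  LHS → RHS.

[Ty [Base a] => [Ty [Base a] => [Ty [Base bool] => [Ty [Base a]]]]]

Ty → Base => Ty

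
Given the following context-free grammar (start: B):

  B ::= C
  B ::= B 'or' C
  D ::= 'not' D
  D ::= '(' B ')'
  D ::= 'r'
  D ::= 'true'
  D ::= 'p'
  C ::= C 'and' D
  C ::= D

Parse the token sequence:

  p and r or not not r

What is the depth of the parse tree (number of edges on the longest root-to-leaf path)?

[B [B [C [C [D p]] and [D r]]] or [C [D not [D not [D r]]]]]

5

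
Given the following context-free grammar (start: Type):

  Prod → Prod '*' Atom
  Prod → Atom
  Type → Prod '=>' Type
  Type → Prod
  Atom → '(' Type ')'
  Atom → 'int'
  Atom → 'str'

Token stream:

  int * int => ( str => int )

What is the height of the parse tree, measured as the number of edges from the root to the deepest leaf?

8

[Type [Prod [Prod [Atom int]] * [Atom int]] => [Type [Prod [Atom ( [Type [Prod [Atom str]] => [Type [Prod [Atom int]]]] )]]]]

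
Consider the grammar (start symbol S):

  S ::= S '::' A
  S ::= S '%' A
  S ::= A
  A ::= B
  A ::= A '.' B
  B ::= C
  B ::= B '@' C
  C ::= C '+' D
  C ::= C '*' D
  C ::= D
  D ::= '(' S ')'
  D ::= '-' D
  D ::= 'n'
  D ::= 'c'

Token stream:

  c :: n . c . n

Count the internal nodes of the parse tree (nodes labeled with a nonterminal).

18

[S [S [A [B [C [D c]]]]] :: [A [A [A [B [C [D n]]]] . [B [C [D c]]]] . [B [C [D n]]]]]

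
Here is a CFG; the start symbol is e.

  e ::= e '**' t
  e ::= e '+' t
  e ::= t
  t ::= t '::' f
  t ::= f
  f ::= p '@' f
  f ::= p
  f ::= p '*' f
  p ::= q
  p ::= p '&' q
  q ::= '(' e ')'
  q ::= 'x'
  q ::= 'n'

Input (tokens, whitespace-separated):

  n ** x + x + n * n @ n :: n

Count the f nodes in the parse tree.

[e [e [e [e [t [f [p [q n]]]]] ** [t [f [p [q x]]]]] + [t [f [p [q x]]]]] + [t [t [f [p [q n]] * [f [p [q n]] @ [f [p [q n]]]]]] :: [f [p [q n]]]]]

7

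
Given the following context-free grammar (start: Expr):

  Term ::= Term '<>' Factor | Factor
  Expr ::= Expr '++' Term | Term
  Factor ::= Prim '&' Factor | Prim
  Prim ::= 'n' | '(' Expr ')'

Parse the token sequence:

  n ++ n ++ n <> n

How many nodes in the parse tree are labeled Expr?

[Expr [Expr [Expr [Term [Factor [Prim n]]]] ++ [Term [Factor [Prim n]]]] ++ [Term [Term [Factor [Prim n]]] <> [Factor [Prim n]]]]

3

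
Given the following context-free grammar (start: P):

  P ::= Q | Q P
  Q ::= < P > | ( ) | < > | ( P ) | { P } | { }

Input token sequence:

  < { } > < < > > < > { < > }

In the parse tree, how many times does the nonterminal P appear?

7

[P [Q < [P [Q { }]] >] [P [Q < [P [Q < >]] >] [P [Q < >] [P [Q { [P [Q < >]] }]]]]]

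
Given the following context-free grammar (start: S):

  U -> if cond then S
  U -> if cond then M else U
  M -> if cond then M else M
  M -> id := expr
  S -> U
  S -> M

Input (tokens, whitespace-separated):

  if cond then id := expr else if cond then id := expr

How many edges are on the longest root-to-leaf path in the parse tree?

[S [U if cond then [M id := expr] else [U if cond then [S [M id := expr]]]]]

5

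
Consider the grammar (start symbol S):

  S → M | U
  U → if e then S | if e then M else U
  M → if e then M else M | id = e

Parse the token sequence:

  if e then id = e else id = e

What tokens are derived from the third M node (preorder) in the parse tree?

id = e

[S [M if e then [M id = e] else [M id = e]]]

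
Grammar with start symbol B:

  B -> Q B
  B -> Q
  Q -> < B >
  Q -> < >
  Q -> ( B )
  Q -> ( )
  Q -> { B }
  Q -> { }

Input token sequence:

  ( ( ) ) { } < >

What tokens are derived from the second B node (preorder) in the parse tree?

( )

[B [Q ( [B [Q ( )]] )] [B [Q { }] [B [Q < >]]]]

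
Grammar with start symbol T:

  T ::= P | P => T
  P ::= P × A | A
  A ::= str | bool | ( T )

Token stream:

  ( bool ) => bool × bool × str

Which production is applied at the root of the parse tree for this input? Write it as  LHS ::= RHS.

[T [P [A ( [T [P [A bool]]] )]] => [T [P [P [P [A bool]] × [A bool]] × [A str]]]]

T ::= P => T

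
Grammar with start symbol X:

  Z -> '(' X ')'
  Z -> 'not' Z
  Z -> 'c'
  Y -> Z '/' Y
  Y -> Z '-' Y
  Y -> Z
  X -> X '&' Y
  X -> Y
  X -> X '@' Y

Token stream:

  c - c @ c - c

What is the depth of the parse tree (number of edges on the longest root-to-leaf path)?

[X [X [Y [Z c] - [Y [Z c]]]] @ [Y [Z c] - [Y [Z c]]]]

5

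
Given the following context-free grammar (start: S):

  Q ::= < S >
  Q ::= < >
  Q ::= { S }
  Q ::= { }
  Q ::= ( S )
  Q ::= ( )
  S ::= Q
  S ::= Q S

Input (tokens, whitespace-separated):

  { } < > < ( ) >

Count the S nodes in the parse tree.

4

[S [Q { }] [S [Q < >] [S [Q < [S [Q ( )]] >]]]]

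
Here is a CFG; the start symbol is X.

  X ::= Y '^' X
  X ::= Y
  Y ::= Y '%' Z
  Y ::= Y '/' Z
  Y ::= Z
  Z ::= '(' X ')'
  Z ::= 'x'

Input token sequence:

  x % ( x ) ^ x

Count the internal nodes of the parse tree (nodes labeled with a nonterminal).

11

[X [Y [Y [Z x]] % [Z ( [X [Y [Z x]]] )]] ^ [X [Y [Z x]]]]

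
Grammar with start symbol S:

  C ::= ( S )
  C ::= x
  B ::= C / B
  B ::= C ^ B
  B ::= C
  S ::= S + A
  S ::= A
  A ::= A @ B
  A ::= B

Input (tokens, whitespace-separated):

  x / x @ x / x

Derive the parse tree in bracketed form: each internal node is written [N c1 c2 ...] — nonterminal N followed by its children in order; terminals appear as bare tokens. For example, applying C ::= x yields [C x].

S
A
A @ B
B @ B
C / B @ B
x / B @ B
x / C @ B
x / x @ B
x / x @ C / B
x / x @ x / B
x / x @ x / C
x / x @ x / x

[S [A [A [B [C x] / [B [C x]]]] @ [B [C x] / [B [C x]]]]]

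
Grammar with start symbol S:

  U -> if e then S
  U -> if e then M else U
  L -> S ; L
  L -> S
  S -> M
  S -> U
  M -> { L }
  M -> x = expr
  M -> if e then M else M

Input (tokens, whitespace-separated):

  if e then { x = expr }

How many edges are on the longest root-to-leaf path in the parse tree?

[S [U if e then [S [M { [L [S [M x = expr]]] }]]]]

7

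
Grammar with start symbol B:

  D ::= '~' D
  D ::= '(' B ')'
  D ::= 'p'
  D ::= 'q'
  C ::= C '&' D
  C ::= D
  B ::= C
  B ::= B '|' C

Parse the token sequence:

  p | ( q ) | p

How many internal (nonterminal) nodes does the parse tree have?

12

[B [B [B [C [D p]]] | [C [D ( [B [C [D q]]] )]]] | [C [D p]]]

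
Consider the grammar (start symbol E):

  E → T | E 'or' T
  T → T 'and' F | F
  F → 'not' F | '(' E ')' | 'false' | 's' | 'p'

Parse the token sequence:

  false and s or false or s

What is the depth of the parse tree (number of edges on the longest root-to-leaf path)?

6

[E [E [E [T [T [F false]] and [F s]]] or [T [F false]]] or [T [F s]]]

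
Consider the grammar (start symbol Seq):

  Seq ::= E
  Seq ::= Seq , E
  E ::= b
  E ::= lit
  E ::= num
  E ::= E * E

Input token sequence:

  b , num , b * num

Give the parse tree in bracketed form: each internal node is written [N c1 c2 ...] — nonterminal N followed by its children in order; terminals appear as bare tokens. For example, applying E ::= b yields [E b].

Seq
Seq , E
Seq , E , E
E , E , E
b , E , E
b , num , E
b , num , E * E
b , num , b * E
b , num , b * num

[Seq [Seq [Seq [E b]] , [E num]] , [E [E b] * [E num]]]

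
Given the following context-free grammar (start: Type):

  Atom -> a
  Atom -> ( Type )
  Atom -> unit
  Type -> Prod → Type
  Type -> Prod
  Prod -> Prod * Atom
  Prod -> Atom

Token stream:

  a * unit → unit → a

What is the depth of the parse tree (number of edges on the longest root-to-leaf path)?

5

[Type [Prod [Prod [Atom a]] * [Atom unit]] → [Type [Prod [Atom unit]] → [Type [Prod [Atom a]]]]]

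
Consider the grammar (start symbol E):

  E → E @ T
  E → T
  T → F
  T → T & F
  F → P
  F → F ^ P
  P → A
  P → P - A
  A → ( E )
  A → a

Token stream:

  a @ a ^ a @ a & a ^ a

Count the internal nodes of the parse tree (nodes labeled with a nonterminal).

[E [E [E [T [F [P [A a]]]]] @ [T [F [F [P [A a]]] ^ [P [A a]]]]] @ [T [T [F [P [A a]]]] & [F [F [P [A a]]] ^ [P [A a]]]]]

25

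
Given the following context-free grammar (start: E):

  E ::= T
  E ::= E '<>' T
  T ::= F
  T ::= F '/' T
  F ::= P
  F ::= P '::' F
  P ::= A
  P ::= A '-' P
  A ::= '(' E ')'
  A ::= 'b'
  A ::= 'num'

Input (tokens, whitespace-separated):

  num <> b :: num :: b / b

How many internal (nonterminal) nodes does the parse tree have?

20

[E [E [T [F [P [A num]]]]] <> [T [F [P [A b]] :: [F [P [A num]] :: [F [P [A b]]]]] / [T [F [P [A b]]]]]]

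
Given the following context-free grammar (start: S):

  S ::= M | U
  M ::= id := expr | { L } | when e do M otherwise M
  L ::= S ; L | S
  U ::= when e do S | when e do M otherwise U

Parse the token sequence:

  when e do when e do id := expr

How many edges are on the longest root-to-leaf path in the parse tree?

6

[S [U when e do [S [U when e do [S [M id := expr]]]]]]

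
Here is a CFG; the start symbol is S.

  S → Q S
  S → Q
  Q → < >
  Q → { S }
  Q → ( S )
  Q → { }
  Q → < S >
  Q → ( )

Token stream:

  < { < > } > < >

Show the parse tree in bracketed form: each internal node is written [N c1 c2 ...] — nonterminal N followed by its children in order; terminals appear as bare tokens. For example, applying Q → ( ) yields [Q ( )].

S
Q S
< S > S
< Q > S
< { S } > S
< { Q } > S
< { < > } > S
< { < > } > Q
< { < > } > < >

[S [Q < [S [Q { [S [Q < >]] }]] >] [S [Q < >]]]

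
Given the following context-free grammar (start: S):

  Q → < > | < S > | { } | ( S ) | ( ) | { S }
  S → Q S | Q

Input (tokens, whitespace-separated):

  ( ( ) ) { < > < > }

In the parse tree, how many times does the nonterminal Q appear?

5

[S [Q ( [S [Q ( )]] )] [S [Q { [S [Q < >] [S [Q < >]]] }]]]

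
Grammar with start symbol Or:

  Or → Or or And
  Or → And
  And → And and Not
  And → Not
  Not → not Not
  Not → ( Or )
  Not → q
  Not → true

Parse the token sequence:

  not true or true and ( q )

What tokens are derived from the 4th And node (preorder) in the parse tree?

q

[Or [Or [And [Not not [Not true]]]] or [And [And [Not true]] and [Not ( [Or [And [Not q]]] )]]]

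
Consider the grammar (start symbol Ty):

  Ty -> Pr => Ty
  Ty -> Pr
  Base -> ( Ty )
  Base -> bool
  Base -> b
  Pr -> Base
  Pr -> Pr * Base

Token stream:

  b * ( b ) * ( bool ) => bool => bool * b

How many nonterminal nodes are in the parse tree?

[Ty [Pr [Pr [Pr [Base b]] * [Base ( [Ty [Pr [Base b]]] )]] * [Base ( [Ty [Pr [Base bool]]] )]] => [Ty [Pr [Base bool]] => [Ty [Pr [Pr [Base bool]] * [Base b]]]]]

21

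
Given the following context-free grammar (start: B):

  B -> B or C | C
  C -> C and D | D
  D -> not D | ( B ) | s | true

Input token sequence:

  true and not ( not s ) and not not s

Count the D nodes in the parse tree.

[B [C [C [C [D true]] and [D not [D ( [B [C [D not [D s]]]] )]]] and [D not [D not [D s]]]]]

8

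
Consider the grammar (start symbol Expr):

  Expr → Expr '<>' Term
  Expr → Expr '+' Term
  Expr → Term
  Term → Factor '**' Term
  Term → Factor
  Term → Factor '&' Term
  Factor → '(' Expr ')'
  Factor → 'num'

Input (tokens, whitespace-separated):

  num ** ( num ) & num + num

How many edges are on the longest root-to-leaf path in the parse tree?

[Expr [Expr [Term [Factor num] ** [Term [Factor ( [Expr [Term [Factor num]]] )] & [Term [Factor num]]]]] + [Term [Factor num]]]

8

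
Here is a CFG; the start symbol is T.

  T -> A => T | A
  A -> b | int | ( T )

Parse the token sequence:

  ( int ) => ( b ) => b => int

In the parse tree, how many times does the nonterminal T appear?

[T [A ( [T [A int]] )] => [T [A ( [T [A b]] )] => [T [A b] => [T [A int]]]]]

6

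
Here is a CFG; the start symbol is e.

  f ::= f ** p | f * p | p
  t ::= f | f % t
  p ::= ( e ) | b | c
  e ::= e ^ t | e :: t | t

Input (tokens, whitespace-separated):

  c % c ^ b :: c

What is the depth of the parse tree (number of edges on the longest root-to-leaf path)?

[e [e [e [t [f [p c]] % [t [f [p c]]]]] ^ [t [f [p b]]]] :: [t [f [p c]]]]

7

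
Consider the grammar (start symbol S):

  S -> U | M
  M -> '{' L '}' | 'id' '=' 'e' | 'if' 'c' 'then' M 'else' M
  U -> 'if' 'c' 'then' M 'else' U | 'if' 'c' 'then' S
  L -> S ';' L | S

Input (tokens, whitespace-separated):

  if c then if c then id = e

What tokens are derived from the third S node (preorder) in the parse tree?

id = e

[S [U if c then [S [U if c then [S [M id = e]]]]]]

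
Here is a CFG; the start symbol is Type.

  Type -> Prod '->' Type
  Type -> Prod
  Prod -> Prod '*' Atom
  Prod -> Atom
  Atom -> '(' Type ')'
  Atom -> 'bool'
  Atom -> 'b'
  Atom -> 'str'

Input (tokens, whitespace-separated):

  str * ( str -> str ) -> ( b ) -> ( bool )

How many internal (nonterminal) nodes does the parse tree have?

23

[Type [Prod [Prod [Atom str]] * [Atom ( [Type [Prod [Atom str]] -> [Type [Prod [Atom str]]]] )]] -> [Type [Prod [Atom ( [Type [Prod [Atom b]]] )]] -> [Type [Prod [Atom ( [Type [Prod [Atom bool]]] )]]]]]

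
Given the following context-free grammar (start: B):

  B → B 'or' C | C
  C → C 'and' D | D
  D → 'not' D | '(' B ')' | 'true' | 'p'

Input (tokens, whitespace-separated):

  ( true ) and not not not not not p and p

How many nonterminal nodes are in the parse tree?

[B [C [C [C [D ( [B [C [D true]]] )]] and [D not [D not [D not [D not [D not [D p]]]]]]] and [D p]]]

15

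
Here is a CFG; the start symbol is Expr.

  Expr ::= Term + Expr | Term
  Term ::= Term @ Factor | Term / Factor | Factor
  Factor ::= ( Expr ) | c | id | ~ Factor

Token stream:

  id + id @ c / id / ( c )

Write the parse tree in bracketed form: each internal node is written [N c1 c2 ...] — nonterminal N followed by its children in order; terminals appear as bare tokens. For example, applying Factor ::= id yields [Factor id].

Expr
Term + Expr
Factor + Expr
id + Expr
id + Term
id + Term / Factor
id + Term / Factor / Factor
id + Term @ Factor / Factor / Factor
id + Factor @ Factor / Factor / Factor
id + id @ Factor / Factor / Factor
id + id @ c / Factor / Factor
id + id @ c / id / Factor
id + id @ c / id / ( Expr )
id + id @ c / id / ( Term )
id + id @ c / id / ( Factor )
id + id @ c / id / ( c )

[Expr [Term [Factor id]] + [Expr [Term [Term [Term [Term [Factor id]] @ [Factor c]] / [Factor id]] / [Factor ( [Expr [Term [Factor c]]] )]]]]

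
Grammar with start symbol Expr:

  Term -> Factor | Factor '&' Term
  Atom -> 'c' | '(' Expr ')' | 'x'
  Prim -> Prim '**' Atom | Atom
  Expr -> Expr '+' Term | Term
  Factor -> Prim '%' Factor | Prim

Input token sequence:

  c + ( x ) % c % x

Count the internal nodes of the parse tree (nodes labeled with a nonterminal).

21

[Expr [Expr [Term [Factor [Prim [Atom c]]]]] + [Term [Factor [Prim [Atom ( [Expr [Term [Factor [Prim [Atom x]]]]] )]] % [Factor [Prim [Atom c]] % [Factor [Prim [Atom x]]]]]]]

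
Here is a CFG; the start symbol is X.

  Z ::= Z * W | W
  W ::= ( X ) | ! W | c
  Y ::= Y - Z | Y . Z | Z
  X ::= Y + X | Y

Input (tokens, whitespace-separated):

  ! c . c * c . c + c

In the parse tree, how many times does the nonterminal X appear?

[X [Y [Y [Y [Z [W ! [W c]]]] . [Z [Z [W c]] * [W c]]] . [Z [W c]]] + [X [Y [Z [W c]]]]]

2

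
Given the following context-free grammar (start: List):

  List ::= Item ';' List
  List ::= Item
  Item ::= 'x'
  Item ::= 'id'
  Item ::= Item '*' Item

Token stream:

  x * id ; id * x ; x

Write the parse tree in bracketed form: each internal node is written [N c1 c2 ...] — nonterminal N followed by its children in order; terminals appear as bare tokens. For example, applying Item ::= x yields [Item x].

[List [Item [Item x] * [Item id]] ; [List [Item [Item id] * [Item x]] ; [List [Item x]]]]

List
Item ; List
Item * Item ; List
x * Item ; List
x * id ; List
x * id ; Item ; List
x * id ; Item * Item ; List
x * id ; id * Item ; List
x * id ; id * x ; List
x * id ; id * x ; Item
x * id ; id * x ; x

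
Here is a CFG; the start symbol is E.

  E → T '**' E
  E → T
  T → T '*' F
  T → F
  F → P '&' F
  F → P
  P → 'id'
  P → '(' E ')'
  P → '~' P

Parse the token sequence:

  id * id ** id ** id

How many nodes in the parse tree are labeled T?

[E [T [T [F [P id]]] * [F [P id]]] ** [E [T [F [P id]]] ** [E [T [F [P id]]]]]]

4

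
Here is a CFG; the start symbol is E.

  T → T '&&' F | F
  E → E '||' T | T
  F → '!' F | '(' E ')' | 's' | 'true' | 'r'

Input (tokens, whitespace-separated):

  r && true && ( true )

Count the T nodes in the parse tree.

4

[E [T [T [T [F r]] && [F true]] && [F ( [E [T [F true]]] )]]]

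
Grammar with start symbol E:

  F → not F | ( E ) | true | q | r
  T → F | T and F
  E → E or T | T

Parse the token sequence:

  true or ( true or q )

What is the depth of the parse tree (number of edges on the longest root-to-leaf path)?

7

[E [E [T [F true]]] or [T [F ( [E [E [T [F true]]] or [T [F q]]] )]]]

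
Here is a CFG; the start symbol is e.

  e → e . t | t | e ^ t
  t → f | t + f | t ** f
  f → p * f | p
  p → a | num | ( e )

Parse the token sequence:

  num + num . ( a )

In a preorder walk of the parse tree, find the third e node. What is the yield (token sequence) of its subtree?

a

[e [e [t [t [f [p num]]] + [f [p num]]]] . [t [f [p ( [e [t [f [p a]]]] )]]]]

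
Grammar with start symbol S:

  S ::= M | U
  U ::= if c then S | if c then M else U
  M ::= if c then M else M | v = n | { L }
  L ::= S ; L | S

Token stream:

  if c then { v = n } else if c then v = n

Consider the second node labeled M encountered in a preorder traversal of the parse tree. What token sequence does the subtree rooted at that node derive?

v = n

[S [U if c then [M { [L [S [M v = n]]] }] else [U if c then [S [M v = n]]]]]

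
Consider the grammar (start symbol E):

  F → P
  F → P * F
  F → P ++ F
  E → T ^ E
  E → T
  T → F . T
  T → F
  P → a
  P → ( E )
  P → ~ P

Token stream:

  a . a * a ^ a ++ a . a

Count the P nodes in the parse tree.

[E [T [F [P a]] . [T [F [P a] * [F [P a]]]]] ^ [E [T [F [P a] ++ [F [P a]]] . [T [F [P a]]]]]]

6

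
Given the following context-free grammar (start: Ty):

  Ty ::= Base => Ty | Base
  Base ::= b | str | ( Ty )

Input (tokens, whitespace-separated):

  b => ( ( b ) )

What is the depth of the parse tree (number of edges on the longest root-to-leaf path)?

[Ty [Base b] => [Ty [Base ( [Ty [Base ( [Ty [Base b]] )]] )]]]

7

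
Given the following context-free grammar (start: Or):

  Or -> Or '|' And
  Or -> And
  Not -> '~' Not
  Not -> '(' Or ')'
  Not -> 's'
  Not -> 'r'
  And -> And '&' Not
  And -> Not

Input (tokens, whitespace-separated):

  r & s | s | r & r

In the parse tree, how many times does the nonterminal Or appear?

3

[Or [Or [Or [And [And [Not r]] & [Not s]]] | [And [Not s]]] | [And [And [Not r]] & [Not r]]]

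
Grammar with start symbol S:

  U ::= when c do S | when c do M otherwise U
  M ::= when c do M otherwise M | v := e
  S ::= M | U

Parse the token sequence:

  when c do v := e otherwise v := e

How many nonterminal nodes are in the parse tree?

[S [M when c do [M v := e] otherwise [M v := e]]]

4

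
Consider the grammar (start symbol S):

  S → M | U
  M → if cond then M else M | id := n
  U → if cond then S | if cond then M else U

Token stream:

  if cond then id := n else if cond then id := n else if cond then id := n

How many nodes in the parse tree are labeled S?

[S [U if cond then [M id := n] else [U if cond then [M id := n] else [U if cond then [S [M id := n]]]]]]

2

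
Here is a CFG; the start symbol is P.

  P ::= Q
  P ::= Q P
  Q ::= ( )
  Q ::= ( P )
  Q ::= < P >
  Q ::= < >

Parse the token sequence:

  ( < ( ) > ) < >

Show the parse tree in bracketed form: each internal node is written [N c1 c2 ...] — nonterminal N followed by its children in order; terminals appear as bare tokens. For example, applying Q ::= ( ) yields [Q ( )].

[P [Q ( [P [Q < [P [Q ( )]] >]] )] [P [Q < >]]]

P
Q P
( P ) P
( Q ) P
( < P > ) P
( < Q > ) P
( < ( ) > ) P
( < ( ) > ) Q
( < ( ) > ) < >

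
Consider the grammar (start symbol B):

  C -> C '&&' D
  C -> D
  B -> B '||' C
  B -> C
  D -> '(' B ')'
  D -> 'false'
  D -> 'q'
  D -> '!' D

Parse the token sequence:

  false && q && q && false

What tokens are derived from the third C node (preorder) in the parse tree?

false && q

[B [C [C [C [C [D false]] && [D q]] && [D q]] && [D false]]]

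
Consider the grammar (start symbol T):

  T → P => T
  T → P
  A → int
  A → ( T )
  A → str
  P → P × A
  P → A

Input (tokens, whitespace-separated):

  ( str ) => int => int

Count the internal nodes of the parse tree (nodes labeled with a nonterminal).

12

[T [P [A ( [T [P [A str]]] )]] => [T [P [A int]] => [T [P [A int]]]]]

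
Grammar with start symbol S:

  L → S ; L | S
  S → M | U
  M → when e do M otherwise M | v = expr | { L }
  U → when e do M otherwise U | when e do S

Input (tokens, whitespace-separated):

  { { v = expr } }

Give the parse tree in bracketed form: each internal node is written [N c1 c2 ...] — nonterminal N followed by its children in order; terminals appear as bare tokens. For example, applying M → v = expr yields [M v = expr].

[S [M { [L [S [M { [L [S [M v = expr]]] }]]] }]]

S
M
{ L }
{ S }
{ M }
{ { L } }
{ { S } }
{ { M } }
{ { v = expr } }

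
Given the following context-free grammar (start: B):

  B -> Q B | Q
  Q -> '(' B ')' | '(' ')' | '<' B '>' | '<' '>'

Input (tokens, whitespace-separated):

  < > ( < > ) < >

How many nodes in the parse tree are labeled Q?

[B [Q < >] [B [Q ( [B [Q < >]] )] [B [Q < >]]]]

4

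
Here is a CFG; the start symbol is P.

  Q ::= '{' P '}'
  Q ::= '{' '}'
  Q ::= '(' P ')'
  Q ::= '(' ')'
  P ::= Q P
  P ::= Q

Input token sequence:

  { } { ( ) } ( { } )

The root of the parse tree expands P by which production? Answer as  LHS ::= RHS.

[P [Q { }] [P [Q { [P [Q ( )]] }] [P [Q ( [P [Q { }]] )]]]]

P ::= Q P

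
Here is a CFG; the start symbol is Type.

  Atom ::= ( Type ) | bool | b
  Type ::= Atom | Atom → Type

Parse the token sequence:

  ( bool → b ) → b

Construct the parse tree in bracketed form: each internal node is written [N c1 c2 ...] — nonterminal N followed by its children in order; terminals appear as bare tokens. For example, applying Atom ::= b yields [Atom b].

[Type [Atom ( [Type [Atom bool] → [Type [Atom b]]] )] → [Type [Atom b]]]

Type
Atom → Type
( Type ) → Type
( Atom → Type ) → Type
( bool → Type ) → Type
( bool → Atom ) → Type
( bool → b ) → Type
( bool → b ) → Atom
( bool → b ) → b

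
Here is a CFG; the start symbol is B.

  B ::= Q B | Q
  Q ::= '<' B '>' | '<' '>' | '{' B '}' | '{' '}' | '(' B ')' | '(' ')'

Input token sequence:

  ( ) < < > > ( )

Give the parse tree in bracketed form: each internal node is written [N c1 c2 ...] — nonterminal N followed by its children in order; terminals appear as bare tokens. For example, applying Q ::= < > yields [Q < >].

B
Q B
( ) B
( ) Q B
( ) < B > B
( ) < Q > B
( ) < < > > B
( ) < < > > Q
( ) < < > > ( )

[B [Q ( )] [B [Q < [B [Q < >]] >] [B [Q ( )]]]]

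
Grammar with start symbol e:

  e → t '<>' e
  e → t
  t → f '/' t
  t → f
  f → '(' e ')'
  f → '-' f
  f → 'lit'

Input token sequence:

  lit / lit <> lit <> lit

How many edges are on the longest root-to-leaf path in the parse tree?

[e [t [f lit] / [t [f lit]]] <> [e [t [f lit]] <> [e [t [f lit]]]]]

5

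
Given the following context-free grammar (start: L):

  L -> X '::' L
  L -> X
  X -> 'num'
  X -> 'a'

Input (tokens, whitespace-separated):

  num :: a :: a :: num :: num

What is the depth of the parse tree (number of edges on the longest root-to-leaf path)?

6

[L [X num] :: [L [X a] :: [L [X a] :: [L [X num] :: [L [X num]]]]]]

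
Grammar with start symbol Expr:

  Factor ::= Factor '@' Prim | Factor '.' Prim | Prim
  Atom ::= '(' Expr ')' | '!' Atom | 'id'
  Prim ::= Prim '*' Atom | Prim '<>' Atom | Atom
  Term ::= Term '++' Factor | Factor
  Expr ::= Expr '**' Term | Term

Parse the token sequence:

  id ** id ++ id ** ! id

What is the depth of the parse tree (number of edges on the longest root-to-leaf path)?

7

[Expr [Expr [Expr [Term [Factor [Prim [Atom id]]]]] ** [Term [Term [Factor [Prim [Atom id]]]] ++ [Factor [Prim [Atom id]]]]] ** [Term [Factor [Prim [Atom ! [Atom id]]]]]]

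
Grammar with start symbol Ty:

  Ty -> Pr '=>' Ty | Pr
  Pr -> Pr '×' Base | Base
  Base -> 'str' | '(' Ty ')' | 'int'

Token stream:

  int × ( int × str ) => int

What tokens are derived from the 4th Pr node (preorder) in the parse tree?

[Ty [Pr [Pr [Base int]] × [Base ( [Ty [Pr [Pr [Base int]] × [Base str]]] )]] => [Ty [Pr [Base int]]]]

int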